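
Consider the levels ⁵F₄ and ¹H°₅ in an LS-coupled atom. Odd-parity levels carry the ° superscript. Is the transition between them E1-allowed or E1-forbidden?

forbidden

Reading off the term symbols: S 2→0, L 3→5, J 4→5, parity even→odd.
Parity must change: even → odd — ok.
ΔS = 0: S: 2 → 0 — fails.
ΔL = 0, ±1 (not L=0↔0): L: 3 → 5, ΔL = +2 — fails.
ΔJ = 0, ±1 (not J=0↔0): J: 4 → 5, ΔJ = +1 — ok.
Rule(s) violated: ΔS, ΔL.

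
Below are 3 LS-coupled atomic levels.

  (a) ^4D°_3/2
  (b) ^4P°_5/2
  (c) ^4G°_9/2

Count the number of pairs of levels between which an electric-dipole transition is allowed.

0

(a)–(b): forbidden (parity).
(a)–(c): forbidden (parity, ΔL, ΔJ).
(b)–(c): forbidden (parity, ΔL, ΔJ).
Allowed pairs: 0 of 3.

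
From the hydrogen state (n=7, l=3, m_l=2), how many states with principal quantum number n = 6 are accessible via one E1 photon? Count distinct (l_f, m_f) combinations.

E1 requires Δl = ±1, so l_f ∈ {2, 4}; with 0 ≤ l_f ≤ n_f−1 = 5, the allowed l_f values are {2, 4}.
For l_f = 2: m_f ∈ {m_i−1, m_i, m_i+1} ∩ [−2, 2] = {1, 2} → 2 states.
For l_f = 4: m_f ∈ {m_i−1, m_i, m_i+1} ∩ [−4, 4] = {1, 2, 3} → 3 states.
Total: 5.

5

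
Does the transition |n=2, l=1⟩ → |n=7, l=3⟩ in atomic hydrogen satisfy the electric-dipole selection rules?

l: 1 → 3 (Δl = +2). Δl = ±1 fails.
The transition is electric-dipole forbidden.

forbidden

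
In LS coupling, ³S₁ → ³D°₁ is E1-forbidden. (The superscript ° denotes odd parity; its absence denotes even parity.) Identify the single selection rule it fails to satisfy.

Initial level: S=1, L=0, J=1, parity even. Final level: S=1, L=2, J=1, parity odd.
Parity must change: even → odd — satisfied.
ΔS = 0: S: 1 → 1 — satisfied.
ΔL = 0, ±1 (not L=0↔0): L: 0 → 2, ΔL = +2 — violated.
ΔJ = 0, ±1 (not J=0↔0): J: 1 → 1, ΔJ = +0 — satisfied.

the ΔL = 0, ±1 rule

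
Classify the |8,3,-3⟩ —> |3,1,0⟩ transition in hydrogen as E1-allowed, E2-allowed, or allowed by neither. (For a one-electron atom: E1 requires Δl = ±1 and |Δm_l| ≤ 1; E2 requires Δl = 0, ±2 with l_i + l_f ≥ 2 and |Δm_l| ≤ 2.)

neither

Δl = 1 − 3 = -2; l_i + l_f = 4.
Δm_l = +3.
E1 (Δl = ±1, |Δm_l| ≤ 1): not satisfied.
E2 (Δl = 0,±2, l_i+l_f ≥ 2, |Δm_l| ≤ 2): not satisfied.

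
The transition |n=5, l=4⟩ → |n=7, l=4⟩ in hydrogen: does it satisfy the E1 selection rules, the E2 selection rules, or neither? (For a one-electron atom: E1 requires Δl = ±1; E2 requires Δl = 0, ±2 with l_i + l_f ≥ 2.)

E2

Δl = 4 − 4 = +0; l_i + l_f = 8.
E1 (Δl = ±1): not satisfied.
E2 (Δl = 0,±2, l_i+l_f ≥ 2): satisfied.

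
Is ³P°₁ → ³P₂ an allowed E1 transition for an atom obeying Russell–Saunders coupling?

allowed

Parity must change: odd → even — ok.
ΔS = 0: S: 1 → 1 — ok.
ΔL = 0, ±1 (not L=0↔0): L: 1 → 1, ΔL = +0 — ok.
ΔJ = 0, ±1 (not J=0↔0): J: 1 → 2, ΔJ = +1 — ok.
All four E1 rules are satisfied.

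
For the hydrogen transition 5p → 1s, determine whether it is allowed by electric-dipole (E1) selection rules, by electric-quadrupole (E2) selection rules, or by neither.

E1

Δl = 0 − 1 = -1; l_i + l_f = 1.
E1 (Δl = ±1): satisfied.
E2 (Δl = 0,±2, l_i+l_f ≥ 2): not satisfied.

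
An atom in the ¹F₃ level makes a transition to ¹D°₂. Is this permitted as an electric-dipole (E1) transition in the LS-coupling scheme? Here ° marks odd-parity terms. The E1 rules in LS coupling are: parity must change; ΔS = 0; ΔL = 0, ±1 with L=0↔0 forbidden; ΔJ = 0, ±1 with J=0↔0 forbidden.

Parity must change: even → odd — ✓.
ΔL = 0, ±1 (not L=0↔0): L: 3 → 2, ΔL = -1 — ✓.
ΔS = 0: S: 0 → 0 — ✓.
ΔJ = 0, ±1 (not J=0↔0): J: 3 → 2, ΔJ = -1 — ✓.
All four E1 rules are satisfied.

allowed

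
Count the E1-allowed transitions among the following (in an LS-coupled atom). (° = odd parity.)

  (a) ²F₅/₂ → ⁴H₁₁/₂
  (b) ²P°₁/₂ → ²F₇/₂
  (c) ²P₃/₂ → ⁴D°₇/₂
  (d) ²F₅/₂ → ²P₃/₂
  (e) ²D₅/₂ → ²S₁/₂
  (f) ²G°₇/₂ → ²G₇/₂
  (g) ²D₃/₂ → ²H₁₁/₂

1

(a) forbidden (parity, ΔS, ΔL, ΔJ fail)
(b) forbidden (ΔL, ΔJ fail)
(c) forbidden (ΔS, ΔJ fail)
(d) forbidden (parity, ΔL fail)
(e) forbidden (parity, ΔL, ΔJ fail)
(f) allowed
(g) forbidden (parity, ΔL, ΔJ fail)
Total allowed: 1 of 7.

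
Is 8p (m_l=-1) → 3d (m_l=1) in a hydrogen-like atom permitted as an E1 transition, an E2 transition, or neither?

neither

Δl = 2 − 1 = +1; l_i + l_f = 3.
Δm_l = +2.
E1 (Δl = ±1, |Δm_l| ≤ 1): not satisfied.
E2 (Δl = 0,±2, l_i+l_f ≥ 2, |Δm_l| ≤ 2): not satisfied.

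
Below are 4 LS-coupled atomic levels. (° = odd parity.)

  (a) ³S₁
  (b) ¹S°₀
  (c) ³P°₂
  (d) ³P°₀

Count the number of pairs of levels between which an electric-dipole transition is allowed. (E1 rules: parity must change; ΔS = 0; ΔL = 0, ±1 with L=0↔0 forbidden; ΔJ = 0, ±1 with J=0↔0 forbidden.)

(a)–(b): forbidden (ΔS, ΔL).
(a)–(c): allowed.
(a)–(d): allowed.
(b)–(c): forbidden (parity, ΔS, ΔJ).
(b)–(d): forbidden (parity, ΔS, ΔJ).
(c)–(d): forbidden (parity, ΔJ).
Allowed pairs: 2 of 6.

2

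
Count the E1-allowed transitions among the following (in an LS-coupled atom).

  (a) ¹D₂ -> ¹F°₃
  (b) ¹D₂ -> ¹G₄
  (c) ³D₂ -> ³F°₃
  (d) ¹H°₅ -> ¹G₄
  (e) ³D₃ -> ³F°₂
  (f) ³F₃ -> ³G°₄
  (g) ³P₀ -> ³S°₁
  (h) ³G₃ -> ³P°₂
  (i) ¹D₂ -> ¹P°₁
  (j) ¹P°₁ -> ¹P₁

(a) allowed
(b) forbidden (parity, ΔL, ΔJ fail)
(c) allowed
(d) allowed
(e) allowed
(f) allowed
(g) allowed
(h) forbidden (ΔL fails)
(i) allowed
(j) allowed
Total allowed: 8 of 10.

8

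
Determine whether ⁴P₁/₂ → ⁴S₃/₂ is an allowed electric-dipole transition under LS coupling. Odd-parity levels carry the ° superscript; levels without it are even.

Parity must change: even → even — violated.
ΔS = 0: S: 3/2 → 3/2 — satisfied.
ΔL = 0, ±1 (not L=0↔0): L: 1 → 0, ΔL = -1 — satisfied.
ΔJ = 0, ±1 (not J=0↔0): J: 1/2 → 3/2, ΔJ = +1 — satisfied.
Rule(s) violated: parity.

forbidden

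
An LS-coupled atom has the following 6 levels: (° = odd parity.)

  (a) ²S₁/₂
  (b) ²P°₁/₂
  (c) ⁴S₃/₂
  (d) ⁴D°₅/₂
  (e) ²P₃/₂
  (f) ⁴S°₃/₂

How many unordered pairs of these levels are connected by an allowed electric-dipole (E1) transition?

2

(a)–(b): allowed.
(a)–(c): forbidden (parity, ΔS, ΔL).
(a)–(d): forbidden (ΔS, ΔL, ΔJ).
(a)–(e): forbidden (parity).
(a)–(f): forbidden (ΔS, ΔL).
(b)–(c): forbidden (ΔS).
(b)–(d): forbidden (parity, ΔS, ΔJ).
(b)–(e): allowed.
(b)–(f): forbidden (parity, ΔS).
(c)–(d): forbidden (ΔL).
(c)–(e): forbidden (parity, ΔS).
(c)–(f): forbidden (ΔL).
(d)–(e): forbidden (ΔS).
(d)–(f): forbidden (parity, ΔL).
(e)–(f): forbidden (ΔS).
Allowed pairs: 2 of 15.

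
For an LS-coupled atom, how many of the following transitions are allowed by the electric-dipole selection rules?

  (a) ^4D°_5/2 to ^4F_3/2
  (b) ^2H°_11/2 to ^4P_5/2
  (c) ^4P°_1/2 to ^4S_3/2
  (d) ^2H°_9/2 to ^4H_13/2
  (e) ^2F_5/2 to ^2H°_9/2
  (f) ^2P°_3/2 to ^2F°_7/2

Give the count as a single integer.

(a) allowed
(b) forbidden (ΔS, ΔL, ΔJ fail)
(c) allowed
(d) forbidden (ΔS, ΔJ fail)
(e) forbidden (ΔL, ΔJ fail)
(f) forbidden (parity, ΔL, ΔJ fail)
Total allowed: 2 of 6.

2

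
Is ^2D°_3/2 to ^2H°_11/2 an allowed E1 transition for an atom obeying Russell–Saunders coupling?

Reading off the term symbols: S 1/2→1/2, L 2→5, J 3/2→11/2, parity odd→odd.
Parity must change: odd → odd — fails.
ΔL = 0, ±1 (not L=0↔0): L: 2 → 5, ΔL = +3 — fails.
ΔJ = 0, ±1 (not J=0↔0): J: 3/2 → 11/2, ΔJ = +4 — fails.
ΔS = 0: S: 1/2 → 1/2 — passes.
Rule(s) violated: parity, ΔL, ΔJ.

forbidden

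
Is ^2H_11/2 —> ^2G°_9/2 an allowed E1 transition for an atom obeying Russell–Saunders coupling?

Reading off the term symbols: S 1/2→1/2, L 5→4, J 11/2→9/2, parity even→odd.
Parity must change: even → odd — ok.
ΔS = 0: S: 1/2 → 1/2 — ok.
ΔL = 0, ±1 (not L=0↔0): L: 5 → 4, ΔL = -1 — ok.
ΔJ = 0, ±1 (not J=0↔0): J: 11/2 → 9/2, ΔJ = -1 — ok.
All four E1 rules are satisfied.

allowed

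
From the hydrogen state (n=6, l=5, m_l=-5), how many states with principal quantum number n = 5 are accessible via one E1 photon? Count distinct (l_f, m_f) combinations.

1

E1 requires Δl = ±1, so l_f ∈ {4, 6}; with 0 ≤ l_f ≤ n_f−1 = 4, the allowed l_f values are {4}.
For l_f = 4: m_f ∈ {m_i−1, m_i, m_i+1} ∩ [−4, 4] = {-4} → 1 state.
Total: 1.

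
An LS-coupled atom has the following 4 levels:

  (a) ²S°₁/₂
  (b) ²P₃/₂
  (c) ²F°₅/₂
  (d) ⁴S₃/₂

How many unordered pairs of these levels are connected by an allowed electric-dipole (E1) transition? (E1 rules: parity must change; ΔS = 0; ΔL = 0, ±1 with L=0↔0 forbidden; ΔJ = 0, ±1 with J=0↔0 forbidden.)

(a)–(b): allowed.
(a)–(c): forbidden (parity, ΔL, ΔJ).
(a)–(d): forbidden (ΔS, ΔL).
(b)–(c): forbidden (ΔL).
(b)–(d): forbidden (parity, ΔS).
(c)–(d): forbidden (ΔS, ΔL).
Allowed pairs: 1 of 6.

1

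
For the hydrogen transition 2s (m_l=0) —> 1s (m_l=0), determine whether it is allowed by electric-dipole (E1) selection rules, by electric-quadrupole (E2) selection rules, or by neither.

neither

Δl = 0 − 0 = +0; l_i + l_f = 0.
Δm_l = +0.
E1 (Δl = ±1, |Δm_l| ≤ 1): not satisfied.
E2 (Δl = 0,±2, l_i+l_f ≥ 2, |Δm_l| ≤ 2): not satisfied.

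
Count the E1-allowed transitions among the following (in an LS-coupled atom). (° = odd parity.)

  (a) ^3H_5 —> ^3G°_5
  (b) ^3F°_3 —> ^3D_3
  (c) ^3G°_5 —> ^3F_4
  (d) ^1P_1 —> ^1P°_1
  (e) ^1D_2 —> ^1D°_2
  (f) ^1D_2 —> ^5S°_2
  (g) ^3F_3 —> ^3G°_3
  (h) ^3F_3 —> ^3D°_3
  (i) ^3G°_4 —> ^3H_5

8

(a) allowed
(b) allowed
(c) allowed
(d) allowed
(e) allowed
(f) forbidden (ΔS, ΔL fail)
(g) allowed
(h) allowed
(i) allowed
Total allowed: 8 of 9.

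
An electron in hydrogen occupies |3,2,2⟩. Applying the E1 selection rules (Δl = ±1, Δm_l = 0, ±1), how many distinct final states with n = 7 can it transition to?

4

E1 requires Δl = ±1, so l_f ∈ {1, 3}; with 0 ≤ l_f ≤ n_f−1 = 6, the allowed l_f values are {1, 3}.
For l_f = 1: m_f ∈ {m_i−1, m_i, m_i+1} ∩ [−1, 1] = {1} → 1 state.
For l_f = 3: m_f ∈ {m_i−1, m_i, m_i+1} ∩ [−3, 3] = {1, 2, 3} → 3 states.
Total: 4.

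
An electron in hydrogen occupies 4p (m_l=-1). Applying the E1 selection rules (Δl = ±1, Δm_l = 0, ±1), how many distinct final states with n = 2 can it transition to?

1

E1 requires Δl = ±1, so l_f ∈ {0, 2}; with 0 ≤ l_f ≤ n_f−1 = 1, the allowed l_f values are {0}.
For l_f = 0: m_f ∈ {m_i−1, m_i, m_i+1} ∩ [−0, 0] = {0} → 1 state.
Total: 1.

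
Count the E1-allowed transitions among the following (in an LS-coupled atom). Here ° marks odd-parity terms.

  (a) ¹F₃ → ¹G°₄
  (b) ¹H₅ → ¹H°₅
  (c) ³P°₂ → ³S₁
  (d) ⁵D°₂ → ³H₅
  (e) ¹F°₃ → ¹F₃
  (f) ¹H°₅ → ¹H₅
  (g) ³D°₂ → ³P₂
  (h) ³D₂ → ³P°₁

7

(a) allowed
(b) allowed
(c) allowed
(d) forbidden (ΔS, ΔL, ΔJ fail)
(e) allowed
(f) allowed
(g) allowed
(h) allowed
Total allowed: 7 of 8.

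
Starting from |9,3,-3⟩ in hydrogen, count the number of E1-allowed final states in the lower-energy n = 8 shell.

E1 requires Δl = ±1, so l_f ∈ {2, 4}; with 0 ≤ l_f ≤ n_f−1 = 7, the allowed l_f values are {2, 4}.
For l_f = 2: m_f ∈ {m_i−1, m_i, m_i+1} ∩ [−2, 2] = {-2} → 1 state.
For l_f = 4: m_f ∈ {m_i−1, m_i, m_i+1} ∩ [−4, 4] = {-4, -3, -2} → 3 states.
Total: 4.

4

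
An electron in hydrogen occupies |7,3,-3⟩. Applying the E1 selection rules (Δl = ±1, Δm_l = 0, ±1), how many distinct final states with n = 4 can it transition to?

1

E1 requires Δl = ±1, so l_f ∈ {2, 4}; with 0 ≤ l_f ≤ n_f−1 = 3, the allowed l_f values are {2}.
For l_f = 2: m_f ∈ {m_i−1, m_i, m_i+1} ∩ [−2, 2] = {-2} → 1 state.
Total: 1.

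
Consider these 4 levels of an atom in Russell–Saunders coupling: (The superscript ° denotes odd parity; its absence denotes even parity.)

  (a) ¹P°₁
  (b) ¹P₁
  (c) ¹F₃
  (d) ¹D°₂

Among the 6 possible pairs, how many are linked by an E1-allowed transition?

(a)–(b): allowed.
(a)–(c): forbidden (ΔL, ΔJ).
(a)–(d): forbidden (parity).
(b)–(c): forbidden (parity, ΔL, ΔJ).
(b)–(d): allowed.
(c)–(d): allowed.
Allowed pairs: 3 of 6.

3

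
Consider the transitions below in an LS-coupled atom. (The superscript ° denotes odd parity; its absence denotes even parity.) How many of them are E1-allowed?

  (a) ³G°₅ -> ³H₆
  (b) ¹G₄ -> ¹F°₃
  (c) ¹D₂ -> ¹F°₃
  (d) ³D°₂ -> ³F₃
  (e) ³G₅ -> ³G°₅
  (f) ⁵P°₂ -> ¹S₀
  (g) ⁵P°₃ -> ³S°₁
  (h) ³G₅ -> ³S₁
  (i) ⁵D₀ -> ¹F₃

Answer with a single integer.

(a) allowed
(b) allowed
(c) allowed
(d) allowed
(e) allowed
(f) forbidden (ΔS, ΔJ fail)
(g) forbidden (parity, ΔS, ΔJ fail)
(h) forbidden (parity, ΔL, ΔJ fail)
(i) forbidden (parity, ΔS, ΔJ fail)
Total allowed: 5 of 9.

5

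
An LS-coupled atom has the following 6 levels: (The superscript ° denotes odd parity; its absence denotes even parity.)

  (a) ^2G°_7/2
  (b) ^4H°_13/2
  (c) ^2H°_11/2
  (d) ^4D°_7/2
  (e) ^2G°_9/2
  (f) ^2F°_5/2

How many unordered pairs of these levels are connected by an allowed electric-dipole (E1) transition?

0

(a)–(b): forbidden (parity, ΔS, ΔJ).
(a)–(c): forbidden (parity, ΔJ).
(a)–(d): forbidden (parity, ΔS, ΔL).
(a)–(e): forbidden (parity).
(a)–(f): forbidden (parity).
(b)–(c): forbidden (parity, ΔS).
(b)–(d): forbidden (parity, ΔL, ΔJ).
(b)–(e): forbidden (parity, ΔS, ΔJ).
(b)–(f): forbidden (parity, ΔS, ΔL, ΔJ).
(c)–(d): forbidden (parity, ΔS, ΔL, ΔJ).
(c)–(e): forbidden (parity).
(c)–(f): forbidden (parity, ΔL, ΔJ).
(d)–(e): forbidden (parity, ΔS, ΔL).
(d)–(f): forbidden (parity, ΔS).
(e)–(f): forbidden (parity, ΔJ).
Allowed pairs: 0 of 15.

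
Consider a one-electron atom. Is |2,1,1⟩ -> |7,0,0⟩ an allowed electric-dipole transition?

Initial l = 1, final l = 0, so Δl = -1. E1 requires Δl = ±1: passes.
m_l: 1 → 0 (Δm_l = -1). |Δm_l| ≤ 1 passes.
All E1 selection rules are satisfied.

allowed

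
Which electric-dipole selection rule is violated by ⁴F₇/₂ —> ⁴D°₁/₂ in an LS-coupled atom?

Parity must change: even → odd — passes.
ΔS = 0: S: 3/2 → 3/2 — passes.
ΔL = 0, ±1 (not L=0↔0): L: 3 → 2, ΔL = -1 — passes.
ΔJ = 0, ±1 (not J=0↔0): J: 7/2 → 1/2, ΔJ = -3 — fails.

the ΔJ = 0, ±1 rule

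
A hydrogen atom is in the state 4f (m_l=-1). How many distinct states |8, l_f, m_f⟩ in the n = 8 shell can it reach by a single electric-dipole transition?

E1 requires Δl = ±1, so l_f ∈ {2, 4}; with 0 ≤ l_f ≤ n_f−1 = 7, the allowed l_f values are {2, 4}.
For l_f = 2: m_f ∈ {m_i−1, m_i, m_i+1} ∩ [−2, 2] = {-2, -1, 0} → 3 states.
For l_f = 4: m_f ∈ {m_i−1, m_i, m_i+1} ∩ [−4, 4] = {-2, -1, 0} → 3 states.
Total: 6.

6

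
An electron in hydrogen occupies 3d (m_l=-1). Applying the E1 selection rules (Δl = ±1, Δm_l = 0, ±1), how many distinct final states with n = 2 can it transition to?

E1 requires Δl = ±1, so l_f ∈ {1, 3}; with 0 ≤ l_f ≤ n_f−1 = 1, the allowed l_f values are {1}.
For l_f = 1: m_f ∈ {m_i−1, m_i, m_i+1} ∩ [−1, 1] = {-1, 0} → 2 states.
Total: 2.

2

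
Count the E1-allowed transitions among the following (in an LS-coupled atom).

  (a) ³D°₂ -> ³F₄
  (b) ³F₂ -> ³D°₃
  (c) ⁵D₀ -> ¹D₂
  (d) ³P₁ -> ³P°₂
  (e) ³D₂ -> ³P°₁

(a) forbidden (ΔJ fails)
(b) allowed
(c) forbidden (parity, ΔS, ΔJ fail)
(d) allowed
(e) allowed
Total allowed: 3 of 5.

3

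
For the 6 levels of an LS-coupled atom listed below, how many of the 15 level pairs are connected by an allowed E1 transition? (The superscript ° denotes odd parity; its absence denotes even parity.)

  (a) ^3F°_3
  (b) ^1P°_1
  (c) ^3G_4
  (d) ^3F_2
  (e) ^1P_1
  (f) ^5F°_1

3

(a)–(b): forbidden (parity, ΔS, ΔL, ΔJ).
(a)–(c): allowed.
(a)–(d): allowed.
(a)–(e): forbidden (ΔS, ΔL, ΔJ).
(a)–(f): forbidden (parity, ΔS, ΔJ).
(b)–(c): forbidden (ΔS, ΔL, ΔJ).
(b)–(d): forbidden (ΔS, ΔL).
(b)–(e): allowed.
(b)–(f): forbidden (parity, ΔS, ΔL).
(c)–(d): forbidden (parity, ΔJ).
(c)–(e): forbidden (parity, ΔS, ΔL, ΔJ).
(c)–(f): forbidden (ΔS, ΔJ).
(d)–(e): forbidden (parity, ΔS, ΔL).
(d)–(f): forbidden (ΔS).
(e)–(f): forbidden (ΔS, ΔL).
Allowed pairs: 3 of 15.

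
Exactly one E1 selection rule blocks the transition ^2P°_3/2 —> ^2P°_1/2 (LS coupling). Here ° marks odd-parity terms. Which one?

parity

Initial level: S=1/2, L=1, J=3/2, parity odd. Final level: S=1/2, L=1, J=1/2, parity odd.
ΔJ = 0, ±1 (not J=0↔0): J: 3/2 → 1/2, ΔJ = -1 — satisfied.
ΔS = 0: S: 1/2 → 1/2 — satisfied.
ΔL = 0, ±1 (not L=0↔0): L: 1 → 1, ΔL = +0 — satisfied.
Parity must change: odd → odd — violated.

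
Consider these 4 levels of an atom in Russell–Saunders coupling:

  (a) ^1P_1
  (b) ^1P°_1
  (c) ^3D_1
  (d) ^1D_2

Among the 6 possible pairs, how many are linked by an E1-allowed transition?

2

(a)–(b): allowed.
(a)–(c): forbidden (parity, ΔS).
(a)–(d): forbidden (parity).
(b)–(c): forbidden (ΔS).
(b)–(d): allowed.
(c)–(d): forbidden (parity, ΔS).
Allowed pairs: 2 of 6.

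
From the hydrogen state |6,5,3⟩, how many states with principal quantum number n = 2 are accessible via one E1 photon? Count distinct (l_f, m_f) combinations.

0

E1 requires l_f ∈ {4, 6}, but neither lies in [0, 1], so no final state is reachable.
Total: 0.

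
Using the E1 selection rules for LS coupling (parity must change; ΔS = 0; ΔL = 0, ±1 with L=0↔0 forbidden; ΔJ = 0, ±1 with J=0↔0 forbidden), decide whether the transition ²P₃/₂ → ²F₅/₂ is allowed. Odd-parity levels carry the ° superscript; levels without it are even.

forbidden

Initial level: S=1/2, L=1, J=3/2, parity even. Final level: S=1/2, L=3, J=5/2, parity even.
Parity must change: even → even — ✗.
ΔS = 0: S: 1/2 → 1/2 — ✓.
ΔL = 0, ±1 (not L=0↔0): L: 1 → 3, ΔL = +2 — ✗.
ΔJ = 0, ±1 (not J=0↔0): J: 3/2 → 5/2, ΔJ = +1 — ✓.
Rule(s) violated: parity, ΔL.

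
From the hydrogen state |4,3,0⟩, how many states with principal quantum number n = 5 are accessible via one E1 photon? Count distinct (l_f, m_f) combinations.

6

E1 requires Δl = ±1, so l_f ∈ {2, 4}; with 0 ≤ l_f ≤ n_f−1 = 4, the allowed l_f values are {2, 4}.
For l_f = 2: m_f ∈ {m_i−1, m_i, m_i+1} ∩ [−2, 2] = {-1, 0, 1} → 3 states.
For l_f = 4: m_f ∈ {m_i−1, m_i, m_i+1} ∩ [−4, 4] = {-1, 0, 1} → 3 states.
Total: 6.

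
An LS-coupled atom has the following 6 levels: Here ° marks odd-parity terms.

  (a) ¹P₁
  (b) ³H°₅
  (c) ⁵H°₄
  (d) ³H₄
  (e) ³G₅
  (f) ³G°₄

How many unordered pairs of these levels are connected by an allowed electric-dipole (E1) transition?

4

(a)–(b): forbidden (ΔS, ΔL, ΔJ).
(a)–(c): forbidden (ΔS, ΔL, ΔJ).
(a)–(d): forbidden (parity, ΔS, ΔL, ΔJ).
(a)–(e): forbidden (parity, ΔS, ΔL, ΔJ).
(a)–(f): forbidden (ΔS, ΔL, ΔJ).
(b)–(c): forbidden (parity, ΔS).
(b)–(d): allowed.
(b)–(e): allowed.
(b)–(f): forbidden (parity).
(c)–(d): forbidden (ΔS).
(c)–(e): forbidden (ΔS).
(c)–(f): forbidden (parity, ΔS).
(d)–(e): forbidden (parity).
(d)–(f): allowed.
(e)–(f): allowed.
Allowed pairs: 4 of 15.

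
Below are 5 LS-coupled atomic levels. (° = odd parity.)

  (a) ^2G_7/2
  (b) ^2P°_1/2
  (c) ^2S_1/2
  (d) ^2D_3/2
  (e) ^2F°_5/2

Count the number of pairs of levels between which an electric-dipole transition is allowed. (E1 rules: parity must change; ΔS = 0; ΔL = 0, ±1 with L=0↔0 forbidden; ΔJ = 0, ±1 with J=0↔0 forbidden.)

(a)–(b): forbidden (ΔL, ΔJ).
(a)–(c): forbidden (parity, ΔL, ΔJ).
(a)–(d): forbidden (parity, ΔL, ΔJ).
(a)–(e): allowed.
(b)–(c): allowed.
(b)–(d): allowed.
(b)–(e): forbidden (parity, ΔL, ΔJ).
(c)–(d): forbidden (parity, ΔL).
(c)–(e): forbidden (ΔL, ΔJ).
(d)–(e): allowed.
Allowed pairs: 4 of 10.

4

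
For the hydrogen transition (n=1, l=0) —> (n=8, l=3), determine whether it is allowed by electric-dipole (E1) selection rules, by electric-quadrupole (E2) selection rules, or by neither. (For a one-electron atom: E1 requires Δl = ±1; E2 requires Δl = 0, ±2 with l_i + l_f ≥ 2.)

neither

Δl = 3 − 0 = +3; l_i + l_f = 3.
E1 (Δl = ±1): not satisfied.
E2 (Δl = 0,±2, l_i+l_f ≥ 2): not satisfied.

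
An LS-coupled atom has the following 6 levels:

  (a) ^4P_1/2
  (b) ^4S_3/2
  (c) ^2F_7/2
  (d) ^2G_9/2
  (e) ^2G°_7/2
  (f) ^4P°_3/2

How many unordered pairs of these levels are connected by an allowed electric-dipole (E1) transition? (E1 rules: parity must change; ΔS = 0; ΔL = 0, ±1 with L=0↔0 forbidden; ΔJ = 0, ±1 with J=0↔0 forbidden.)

(a)–(b): forbidden (parity).
(a)–(c): forbidden (parity, ΔS, ΔL, ΔJ).
(a)–(d): forbidden (parity, ΔS, ΔL, ΔJ).
(a)–(e): forbidden (ΔS, ΔL, ΔJ).
(a)–(f): allowed.
(b)–(c): forbidden (parity, ΔS, ΔL, ΔJ).
(b)–(d): forbidden (parity, ΔS, ΔL, ΔJ).
(b)–(e): forbidden (ΔS, ΔL, ΔJ).
(b)–(f): allowed.
(c)–(d): forbidden (parity).
(c)–(e): allowed.
(c)–(f): forbidden (ΔS, ΔL, ΔJ).
(d)–(e): allowed.
(d)–(f): forbidden (ΔS, ΔL, ΔJ).
(e)–(f): forbidden (parity, ΔS, ΔL, ΔJ).
Allowed pairs: 4 of 15.

4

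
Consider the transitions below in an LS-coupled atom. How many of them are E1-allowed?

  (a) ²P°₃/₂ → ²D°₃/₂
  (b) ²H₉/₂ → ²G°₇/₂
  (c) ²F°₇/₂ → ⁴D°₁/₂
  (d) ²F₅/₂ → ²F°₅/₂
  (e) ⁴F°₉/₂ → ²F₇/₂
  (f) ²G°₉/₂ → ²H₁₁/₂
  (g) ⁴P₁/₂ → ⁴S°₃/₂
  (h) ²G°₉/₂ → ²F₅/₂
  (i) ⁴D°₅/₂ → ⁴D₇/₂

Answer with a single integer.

(a) forbidden (parity fails)
(b) allowed
(c) forbidden (parity, ΔS, ΔJ fail)
(d) allowed
(e) forbidden (ΔS fails)
(f) allowed
(g) allowed
(h) forbidden (ΔJ fails)
(i) allowed
Total allowed: 5 of 9.

5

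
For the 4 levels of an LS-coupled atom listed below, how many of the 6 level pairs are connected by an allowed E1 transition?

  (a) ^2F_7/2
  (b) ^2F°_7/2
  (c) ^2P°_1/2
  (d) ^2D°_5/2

(a)–(b): allowed.
(a)–(c): forbidden (ΔL, ΔJ).
(a)–(d): allowed.
(b)–(c): forbidden (parity, ΔL, ΔJ).
(b)–(d): forbidden (parity).
(c)–(d): forbidden (parity, ΔJ).
Allowed pairs: 2 of 6.

2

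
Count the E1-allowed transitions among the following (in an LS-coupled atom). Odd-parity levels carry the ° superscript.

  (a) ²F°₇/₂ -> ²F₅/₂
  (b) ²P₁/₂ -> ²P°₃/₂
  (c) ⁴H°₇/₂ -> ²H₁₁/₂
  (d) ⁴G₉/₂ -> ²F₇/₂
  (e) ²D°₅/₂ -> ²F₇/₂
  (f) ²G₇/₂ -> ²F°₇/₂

4

(a) allowed
(b) allowed
(c) forbidden (ΔS, ΔJ fail)
(d) forbidden (parity, ΔS fail)
(e) allowed
(f) allowed
Total allowed: 4 of 6.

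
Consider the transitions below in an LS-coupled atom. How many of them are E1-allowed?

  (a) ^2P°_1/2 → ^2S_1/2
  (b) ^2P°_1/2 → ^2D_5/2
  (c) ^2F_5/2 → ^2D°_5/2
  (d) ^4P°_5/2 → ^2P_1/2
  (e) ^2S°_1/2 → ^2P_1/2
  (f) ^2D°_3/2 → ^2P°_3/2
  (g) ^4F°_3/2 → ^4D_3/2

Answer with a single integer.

4

(a) allowed
(b) forbidden (ΔJ fails)
(c) allowed
(d) forbidden (ΔS, ΔJ fail)
(e) allowed
(f) forbidden (parity fails)
(g) allowed
Total allowed: 4 of 7.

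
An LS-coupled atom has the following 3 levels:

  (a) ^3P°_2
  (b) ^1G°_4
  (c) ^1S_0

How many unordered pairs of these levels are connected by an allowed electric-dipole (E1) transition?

0

(a)–(b): forbidden (parity, ΔS, ΔL, ΔJ).
(a)–(c): forbidden (ΔS, ΔJ).
(b)–(c): forbidden (ΔL, ΔJ).
Allowed pairs: 0 of 3.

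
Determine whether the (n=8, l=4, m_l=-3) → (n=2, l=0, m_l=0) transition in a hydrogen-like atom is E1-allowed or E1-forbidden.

forbidden

Initial l = 4, final l = 0, so Δl = -4. E1 requires Δl = ±1: ✗.
m_l: -3 → 0 (Δm_l = +3). |Δm_l| ≤ 1 ✗.
The transition is electric-dipole forbidden.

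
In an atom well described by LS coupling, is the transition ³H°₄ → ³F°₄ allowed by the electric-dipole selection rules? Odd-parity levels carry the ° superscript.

forbidden

Initial level: S=1, L=5, J=4, parity odd. Final level: S=1, L=3, J=4, parity odd.
Parity must change: odd → odd — fails.
ΔS = 0: S: 1 → 1 — passes.
ΔL = 0, ±1 (not L=0↔0): L: 5 → 3, ΔL = -2 — fails.
ΔJ = 0, ±1 (not J=0↔0): J: 4 → 4, ΔJ = +0 — passes.
Rule(s) violated: parity, ΔL.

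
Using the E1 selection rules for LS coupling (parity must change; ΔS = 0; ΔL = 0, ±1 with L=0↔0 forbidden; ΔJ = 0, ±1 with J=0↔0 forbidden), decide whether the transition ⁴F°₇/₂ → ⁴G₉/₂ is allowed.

allowed

Parity must change: odd → even — passes.
ΔS = 0: S: 3/2 → 3/2 — passes.
ΔL = 0, ±1 (not L=0↔0): L: 3 → 4, ΔL = +1 — passes.
ΔJ = 0, ±1 (not J=0↔0): J: 7/2 → 9/2, ΔJ = +1 — passes.
All four E1 rules are satisfied.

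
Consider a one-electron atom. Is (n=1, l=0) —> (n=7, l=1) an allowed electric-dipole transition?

Initial l = 0, final l = 1, so Δl = +1. E1 requires Δl = ±1: ok.
All E1 selection rules are satisfied.

allowed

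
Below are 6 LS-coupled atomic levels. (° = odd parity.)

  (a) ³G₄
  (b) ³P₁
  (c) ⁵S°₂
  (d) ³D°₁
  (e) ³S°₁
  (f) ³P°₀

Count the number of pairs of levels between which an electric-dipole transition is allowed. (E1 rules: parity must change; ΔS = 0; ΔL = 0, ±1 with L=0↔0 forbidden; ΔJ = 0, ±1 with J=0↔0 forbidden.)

(a)–(b): forbidden (parity, ΔL, ΔJ).
(a)–(c): forbidden (ΔS, ΔL, ΔJ).
(a)–(d): forbidden (ΔL, ΔJ).
(a)–(e): forbidden (ΔL, ΔJ).
(a)–(f): forbidden (ΔL, ΔJ).
(b)–(c): forbidden (ΔS).
(b)–(d): allowed.
(b)–(e): allowed.
(b)–(f): allowed.
(c)–(d): forbidden (parity, ΔS, ΔL).
(c)–(e): forbidden (parity, ΔS, ΔL).
(c)–(f): forbidden (parity, ΔS, ΔJ).
(d)–(e): forbidden (parity, ΔL).
(d)–(f): forbidden (parity).
(e)–(f): forbidden (parity).
Allowed pairs: 3 of 15.

3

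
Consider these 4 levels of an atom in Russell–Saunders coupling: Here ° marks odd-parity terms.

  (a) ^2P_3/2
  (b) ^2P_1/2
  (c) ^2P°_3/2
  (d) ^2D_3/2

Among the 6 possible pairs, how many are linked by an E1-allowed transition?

(a)–(b): forbidden (parity).
(a)–(c): allowed.
(a)–(d): forbidden (parity).
(b)–(c): allowed.
(b)–(d): forbidden (parity).
(c)–(d): allowed.
Allowed pairs: 3 of 6.

3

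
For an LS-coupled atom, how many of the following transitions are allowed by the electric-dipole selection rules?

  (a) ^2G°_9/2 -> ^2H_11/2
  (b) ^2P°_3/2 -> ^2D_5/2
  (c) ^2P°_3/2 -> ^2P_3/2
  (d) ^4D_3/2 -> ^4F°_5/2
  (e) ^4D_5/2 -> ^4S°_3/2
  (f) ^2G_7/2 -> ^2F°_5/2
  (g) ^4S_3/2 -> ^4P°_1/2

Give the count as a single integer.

6

(a) allowed
(b) allowed
(c) allowed
(d) allowed
(e) forbidden (ΔL fails)
(f) allowed
(g) allowed
Total allowed: 6 of 7.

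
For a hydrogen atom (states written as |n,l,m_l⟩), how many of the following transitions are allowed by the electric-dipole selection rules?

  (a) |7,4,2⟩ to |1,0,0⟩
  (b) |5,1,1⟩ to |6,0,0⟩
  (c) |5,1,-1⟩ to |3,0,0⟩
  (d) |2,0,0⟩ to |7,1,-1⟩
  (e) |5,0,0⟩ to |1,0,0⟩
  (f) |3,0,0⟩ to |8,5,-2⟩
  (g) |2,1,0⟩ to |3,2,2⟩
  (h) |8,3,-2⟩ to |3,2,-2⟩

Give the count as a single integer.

(a) forbidden — Δl = -4 (E1 requires Δl = ±1); Δm_l = -2 (E1 requires Δm_l = 0, ±1)
(b) allowed
(c) allowed
(d) allowed
(e) forbidden — Δl = +0 (E1 requires Δl = ±1)
(f) forbidden — Δl = +5 (E1 requires Δl = ±1); Δm_l = -2 (E1 requires Δm_l = 0, ±1)
(g) forbidden — Δm_l = +2 (E1 requires Δm_l = 0, ±1)
(h) allowed
Total allowed: 4 of 8.

4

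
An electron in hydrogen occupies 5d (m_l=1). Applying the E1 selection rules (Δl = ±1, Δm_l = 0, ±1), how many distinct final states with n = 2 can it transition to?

E1 requires Δl = ±1, so l_f ∈ {1, 3}; with 0 ≤ l_f ≤ n_f−1 = 1, the allowed l_f values are {1}.
For l_f = 1: m_f ∈ {m_i−1, m_i, m_i+1} ∩ [−1, 1] = {0, 1} → 2 states.
Total: 2.

2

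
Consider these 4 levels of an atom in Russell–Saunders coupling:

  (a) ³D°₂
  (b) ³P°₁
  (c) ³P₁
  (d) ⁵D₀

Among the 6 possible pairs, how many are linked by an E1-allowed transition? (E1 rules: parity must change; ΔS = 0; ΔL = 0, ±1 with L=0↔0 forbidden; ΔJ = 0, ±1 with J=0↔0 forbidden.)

(a)–(b): forbidden (parity).
(a)–(c): allowed.
(a)–(d): forbidden (ΔS, ΔJ).
(b)–(c): allowed.
(b)–(d): forbidden (ΔS).
(c)–(d): forbidden (parity, ΔS).
Allowed pairs: 2 of 6.

2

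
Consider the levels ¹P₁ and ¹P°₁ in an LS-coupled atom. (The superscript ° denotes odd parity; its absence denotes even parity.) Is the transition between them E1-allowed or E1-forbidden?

allowed

Reading off the term symbols: S 0→0, L 1→1, J 1→1, parity even→odd.
ΔL = 0, ±1 (not L=0↔0): L: 1 → 1, ΔL = +0 — satisfied.
ΔS = 0: S: 0 → 0 — satisfied.
Parity must change: even → odd — satisfied.
ΔJ = 0, ±1 (not J=0↔0): J: 1 → 1, ΔJ = +0 — satisfied.
All four E1 rules are satisfied.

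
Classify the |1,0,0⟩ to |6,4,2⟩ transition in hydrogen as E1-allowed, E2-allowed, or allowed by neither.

Δl = 4 − 0 = +4; l_i + l_f = 4.
Δm_l = +2.
E1 (Δl = ±1, |Δm_l| ≤ 1): not satisfied.
E2 (Δl = 0,±2, l_i+l_f ≥ 2, |Δm_l| ≤ 2): not satisfied.

neither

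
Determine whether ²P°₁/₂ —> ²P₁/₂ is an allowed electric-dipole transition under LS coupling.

allowed

Initial level: S=1/2, L=1, J=1/2, parity odd. Final level: S=1/2, L=1, J=1/2, parity even.
ΔJ = 0, ±1 (not J=0↔0): J: 1/2 → 1/2, ΔJ = +0 — satisfied.
Parity must change: odd → even — satisfied.
ΔL = 0, ±1 (not L=0↔0): L: 1 → 1, ΔL = +0 — satisfied.
ΔS = 0: S: 1/2 → 1/2 — satisfied.
All four E1 rules are satisfied.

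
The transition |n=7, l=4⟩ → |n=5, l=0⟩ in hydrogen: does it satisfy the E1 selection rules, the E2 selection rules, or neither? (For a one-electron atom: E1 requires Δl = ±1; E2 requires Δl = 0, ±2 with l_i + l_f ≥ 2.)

neither

Δl = 0 − 4 = -4; l_i + l_f = 4.
E1 (Δl = ±1): not satisfied.
E2 (Δl = 0,±2, l_i+l_f ≥ 2): not satisfied.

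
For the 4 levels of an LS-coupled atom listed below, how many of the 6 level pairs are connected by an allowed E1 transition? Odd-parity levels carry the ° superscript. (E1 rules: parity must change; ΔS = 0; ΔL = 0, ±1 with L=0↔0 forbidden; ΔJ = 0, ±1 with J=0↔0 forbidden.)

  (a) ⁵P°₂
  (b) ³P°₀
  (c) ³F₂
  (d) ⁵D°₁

(a)–(b): forbidden (parity, ΔS, ΔJ).
(a)–(c): forbidden (ΔS, ΔL).
(a)–(d): forbidden (parity).
(b)–(c): forbidden (ΔL, ΔJ).
(b)–(d): forbidden (parity, ΔS).
(c)–(d): forbidden (ΔS).
Allowed pairs: 0 of 6.

0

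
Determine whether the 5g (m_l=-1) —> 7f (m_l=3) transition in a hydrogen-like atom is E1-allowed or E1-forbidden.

forbidden

l: 4 → 3 (Δl = -1). Δl = ±1 ✓.
Δm_l = 3 − (-1) = +4. E1 requires Δm_l = 0, ±1: ✗.
The transition is electric-dipole forbidden.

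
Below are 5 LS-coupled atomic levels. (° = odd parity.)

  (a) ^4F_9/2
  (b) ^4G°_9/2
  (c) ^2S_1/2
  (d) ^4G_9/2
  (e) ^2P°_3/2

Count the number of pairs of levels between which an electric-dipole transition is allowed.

(a)–(b): allowed.
(a)–(c): forbidden (parity, ΔS, ΔL, ΔJ).
(a)–(d): forbidden (parity).
(a)–(e): forbidden (ΔS, ΔL, ΔJ).
(b)–(c): forbidden (ΔS, ΔL, ΔJ).
(b)–(d): allowed.
(b)–(e): forbidden (parity, ΔS, ΔL, ΔJ).
(c)–(d): forbidden (parity, ΔS, ΔL, ΔJ).
(c)–(e): allowed.
(d)–(e): forbidden (ΔS, ΔL, ΔJ).
Allowed pairs: 3 of 10.

3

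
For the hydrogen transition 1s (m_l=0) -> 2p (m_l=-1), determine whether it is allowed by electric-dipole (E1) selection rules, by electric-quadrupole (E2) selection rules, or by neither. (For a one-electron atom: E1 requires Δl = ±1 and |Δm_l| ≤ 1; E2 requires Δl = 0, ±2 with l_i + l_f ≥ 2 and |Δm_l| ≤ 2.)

E1

Δl = 1 − 0 = +1; l_i + l_f = 1.
Δm_l = -1.
E1 (Δl = ±1, |Δm_l| ≤ 1): satisfied.
E2 (Δl = 0,±2, l_i+l_f ≥ 2, |Δm_l| ≤ 2): not satisfied.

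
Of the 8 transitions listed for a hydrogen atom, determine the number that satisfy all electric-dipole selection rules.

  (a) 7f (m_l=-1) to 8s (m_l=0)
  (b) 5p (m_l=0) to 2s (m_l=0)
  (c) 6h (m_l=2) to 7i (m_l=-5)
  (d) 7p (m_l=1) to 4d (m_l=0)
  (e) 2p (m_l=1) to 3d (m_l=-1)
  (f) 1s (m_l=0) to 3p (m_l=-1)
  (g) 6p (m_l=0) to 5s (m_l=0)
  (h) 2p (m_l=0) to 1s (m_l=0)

(a) forbidden — Δl = -3 (E1 requires Δl = ±1)
(b) allowed
(c) forbidden — Δm_l = -7 (E1 requires Δm_l = 0, ±1)
(d) allowed
(e) forbidden — Δm_l = -2 (E1 requires Δm_l = 0, ±1)
(f) allowed
(g) allowed
(h) allowed
Total allowed: 5 of 8.

5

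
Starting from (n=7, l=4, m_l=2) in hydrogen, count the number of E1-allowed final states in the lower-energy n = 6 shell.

6

E1 requires Δl = ±1, so l_f ∈ {3, 5}; with 0 ≤ l_f ≤ n_f−1 = 5, the allowed l_f values are {3, 5}.
For l_f = 3: m_f ∈ {m_i−1, m_i, m_i+1} ∩ [−3, 3] = {1, 2, 3} → 3 states.
For l_f = 5: m_f ∈ {m_i−1, m_i, m_i+1} ∩ [−5, 5] = {1, 2, 3} → 3 states.
Total: 6.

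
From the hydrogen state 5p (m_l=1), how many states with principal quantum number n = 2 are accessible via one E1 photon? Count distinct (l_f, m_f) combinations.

E1 requires Δl = ±1, so l_f ∈ {0, 2}; with 0 ≤ l_f ≤ n_f−1 = 1, the allowed l_f values are {0}.
For l_f = 0: m_f ∈ {m_i−1, m_i, m_i+1} ∩ [−0, 0] = {0} → 1 state.
Total: 1.

1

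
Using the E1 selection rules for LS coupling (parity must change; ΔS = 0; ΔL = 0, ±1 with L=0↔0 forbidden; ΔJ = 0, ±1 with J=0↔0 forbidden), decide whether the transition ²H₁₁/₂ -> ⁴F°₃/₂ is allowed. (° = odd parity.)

forbidden

Initial level: S=1/2, L=5, J=11/2, parity even. Final level: S=3/2, L=3, J=3/2, parity odd.
ΔS = 0: S: 1/2 → 3/2 — fails.
Parity must change: even → odd — ok.
ΔJ = 0, ±1 (not J=0↔0): J: 11/2 → 3/2, ΔJ = -4 — fails.
ΔL = 0, ±1 (not L=0↔0): L: 5 → 3, ΔL = -2 — fails.
Rule(s) violated: ΔS, ΔL, ΔJ.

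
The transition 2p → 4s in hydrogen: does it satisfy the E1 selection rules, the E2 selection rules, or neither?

Δl = 0 − 1 = -1; l_i + l_f = 1.
E1 (Δl = ±1): satisfied.
E2 (Δl = 0,±2, l_i+l_f ≥ 2): not satisfied.

E1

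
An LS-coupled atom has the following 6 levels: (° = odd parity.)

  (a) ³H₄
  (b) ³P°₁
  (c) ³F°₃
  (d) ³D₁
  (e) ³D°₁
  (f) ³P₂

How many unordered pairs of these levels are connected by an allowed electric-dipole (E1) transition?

4

(a)–(b): forbidden (ΔL, ΔJ).
(a)–(c): forbidden (ΔL).
(a)–(d): forbidden (parity, ΔL, ΔJ).
(a)–(e): forbidden (ΔL, ΔJ).
(a)–(f): forbidden (parity, ΔL, ΔJ).
(b)–(c): forbidden (parity, ΔL, ΔJ).
(b)–(d): allowed.
(b)–(e): forbidden (parity).
(b)–(f): allowed.
(c)–(d): forbidden (ΔJ).
(c)–(e): forbidden (parity, ΔJ).
(c)–(f): forbidden (ΔL).
(d)–(e): allowed.
(d)–(f): forbidden (parity).
(e)–(f): allowed.
Allowed pairs: 4 of 15.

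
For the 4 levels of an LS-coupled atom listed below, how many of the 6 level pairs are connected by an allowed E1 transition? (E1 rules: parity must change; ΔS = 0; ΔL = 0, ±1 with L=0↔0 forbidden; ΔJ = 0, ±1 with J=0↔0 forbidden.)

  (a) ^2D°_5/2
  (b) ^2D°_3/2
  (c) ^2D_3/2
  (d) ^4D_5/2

(a)–(b): forbidden (parity).
(a)–(c): allowed.
(a)–(d): forbidden (ΔS).
(b)–(c): allowed.
(b)–(d): forbidden (ΔS).
(c)–(d): forbidden (parity, ΔS).
Allowed pairs: 2 of 6.

2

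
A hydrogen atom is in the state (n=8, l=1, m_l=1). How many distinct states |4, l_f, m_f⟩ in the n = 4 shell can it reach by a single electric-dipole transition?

E1 requires Δl = ±1, so l_f ∈ {0, 2}; with 0 ≤ l_f ≤ n_f−1 = 3, the allowed l_f values are {0, 2}.
For l_f = 0: m_f ∈ {m_i−1, m_i, m_i+1} ∩ [−0, 0] = {0} → 1 state.
For l_f = 2: m_f ∈ {m_i−1, m_i, m_i+1} ∩ [−2, 2] = {0, 1, 2} → 3 states.
Total: 4.

4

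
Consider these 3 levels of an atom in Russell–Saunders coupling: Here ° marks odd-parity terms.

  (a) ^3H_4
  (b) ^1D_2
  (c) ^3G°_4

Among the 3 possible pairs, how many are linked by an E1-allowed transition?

(a)–(b): forbidden (parity, ΔS, ΔL, ΔJ).
(a)–(c): allowed.
(b)–(c): forbidden (ΔS, ΔL, ΔJ).
Allowed pairs: 1 of 3.

1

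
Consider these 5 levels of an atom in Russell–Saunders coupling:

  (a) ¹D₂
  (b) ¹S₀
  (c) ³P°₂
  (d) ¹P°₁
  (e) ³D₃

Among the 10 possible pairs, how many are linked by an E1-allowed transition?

(a)–(b): forbidden (parity, ΔL, ΔJ).
(a)–(c): forbidden (ΔS).
(a)–(d): allowed.
(a)–(e): forbidden (parity, ΔS).
(b)–(c): forbidden (ΔS, ΔJ).
(b)–(d): allowed.
(b)–(e): forbidden (parity, ΔS, ΔL, ΔJ).
(c)–(d): forbidden (parity, ΔS).
(c)–(e): allowed.
(d)–(e): forbidden (ΔS, ΔJ).
Allowed pairs: 3 of 10.

3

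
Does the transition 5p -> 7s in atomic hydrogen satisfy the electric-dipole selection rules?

allowed

Initial l = 1, final l = 0, so Δl = -1. E1 requires Δl = ±1: ok.
All E1 selection rules are satisfied.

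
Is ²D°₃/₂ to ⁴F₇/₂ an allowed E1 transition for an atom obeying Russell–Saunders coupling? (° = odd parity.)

Reading off the term symbols: S 1/2→3/2, L 2→3, J 3/2→7/2, parity odd→even.
ΔS = 0: S: 1/2 → 3/2 — fails.
ΔJ = 0, ±1 (not J=0↔0): J: 3/2 → 7/2, ΔJ = +2 — fails.
ΔL = 0, ±1 (not L=0↔0): L: 2 → 3, ΔL = +1 — ok.
Parity must change: odd → even — ok.
Rule(s) violated: ΔS, ΔJ.

forbidden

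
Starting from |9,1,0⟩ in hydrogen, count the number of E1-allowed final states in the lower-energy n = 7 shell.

E1 requires Δl = ±1, so l_f ∈ {0, 2}; with 0 ≤ l_f ≤ n_f−1 = 6, the allowed l_f values are {0, 2}.
For l_f = 0: m_f ∈ {m_i−1, m_i, m_i+1} ∩ [−0, 0] = {0} → 1 state.
For l_f = 2: m_f ∈ {m_i−1, m_i, m_i+1} ∩ [−2, 2] = {-1, 0, 1} → 3 states.
Total: 4.

4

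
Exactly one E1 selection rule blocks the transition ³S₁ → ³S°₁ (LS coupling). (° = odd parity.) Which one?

Reading off the term symbols: S 1→1, L 0→0, J 1→1, parity even→odd.
Parity must change: even → odd — ok.
ΔS = 0: S: 1 → 1 — ok.
ΔL = 0, ±1 (not L=0↔0): L: 0 → 0, ΔL = +0 — fails.
ΔJ = 0, ±1 (not J=0↔0): J: 1 → 1, ΔJ = +0 — ok.

the L=0 ↔ L=0 exclusion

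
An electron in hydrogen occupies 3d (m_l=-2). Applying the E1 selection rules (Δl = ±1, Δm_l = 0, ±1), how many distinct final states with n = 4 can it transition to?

E1 requires Δl = ±1, so l_f ∈ {1, 3}; with 0 ≤ l_f ≤ n_f−1 = 3, the allowed l_f values are {1, 3}.
For l_f = 1: m_f ∈ {m_i−1, m_i, m_i+1} ∩ [−1, 1] = {-1} → 1 state.
For l_f = 3: m_f ∈ {m_i−1, m_i, m_i+1} ∩ [−3, 3] = {-3, -2, -1} → 3 states.
Total: 4.

4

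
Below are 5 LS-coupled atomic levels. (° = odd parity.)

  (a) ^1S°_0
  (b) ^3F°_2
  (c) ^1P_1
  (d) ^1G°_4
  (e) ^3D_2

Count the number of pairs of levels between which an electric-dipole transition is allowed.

2

(a)–(b): forbidden (parity, ΔS, ΔL, ΔJ).
(a)–(c): allowed.
(a)–(d): forbidden (parity, ΔL, ΔJ).
(a)–(e): forbidden (ΔS, ΔL, ΔJ).
(b)–(c): forbidden (ΔS, ΔL).
(b)–(d): forbidden (parity, ΔS, ΔJ).
(b)–(e): allowed.
(c)–(d): forbidden (ΔL, ΔJ).
(c)–(e): forbidden (parity, ΔS).
(d)–(e): forbidden (ΔS, ΔL, ΔJ).
Allowed pairs: 2 of 10.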